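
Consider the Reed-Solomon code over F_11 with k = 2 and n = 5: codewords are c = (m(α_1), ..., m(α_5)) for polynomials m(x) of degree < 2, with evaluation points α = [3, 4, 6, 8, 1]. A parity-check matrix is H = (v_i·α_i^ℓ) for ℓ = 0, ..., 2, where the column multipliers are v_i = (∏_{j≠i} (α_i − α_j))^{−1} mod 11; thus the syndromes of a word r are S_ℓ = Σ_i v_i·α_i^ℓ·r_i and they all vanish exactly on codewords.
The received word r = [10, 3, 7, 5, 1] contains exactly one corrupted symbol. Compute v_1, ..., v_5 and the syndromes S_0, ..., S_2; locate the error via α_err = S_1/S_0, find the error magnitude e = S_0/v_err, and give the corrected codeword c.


S = (8, 10, 7), error at position 2, error magnitude e = 5, c = [10, 9, 7, 5, 1].

Step 1: column multipliers v_i = (∏_{j≠i}(α_i − α_j))^{−1} mod 11.
  i = 1 (α = 3): (3−4)(3−6)(3−8)(3−1) = (−1)·(−3)·(−5)·2 = −30 ≡ 3, so v_1 = 3^{−1} = 4 (mod 11).
  i = 2 (α = 4): (4−3)(4−6)(4−8)(4−1) = 1·(−2)·(−4)·3 = 24 ≡ 2, so v_2 = 2^{−1} = 6 (mod 11).
  i = 3 (α = 6): (6−3)(6−4)(6−8)(6−1) = 3·2·(−2)·5 = −60 ≡ 6, so v_3 = 6^{−1} = 2 (mod 11).
  i = 4 (α = 8): (8−3)(8−4)(8−6)(8−1) = 5·4·2·7 = 280 ≡ 5, so v_4 = 5^{−1} = 9 (mod 11).
  i = 5 (α = 1): (1−3)(1−4)(1−6)(1−8) = (−2)·(−3)·(−5)·(−7) = 210 ≡ 1, so v_5 = 1^{−1} = 1 (mod 11).
  v = [4, 6, 2, 9, 1].
Step 2: syndromes of r = [10, 3, 7, 5, 1] (all sums mod 11).
  S_0 = Σ v_i r_i = 4·10 + 6·3 + 2·7 + 9·5 + 1·1 = 118 ≡ 8.
  S_1 = Σ v_i α_i r_i = 4·3·10 + 6·4·3 + 2·6·7 + 9·8·5 + 1·1·1 = 637 ≡ 10.
  α_i^2 mod 11 = [9, 5, 3, 9, 1].
  S_2 = Σ v_i α_i^2 r_i = 4·9·10 + 6·5·3 + 2·3·7 + 9·9·5 + 1·1·1 = 898 ≡ 7.
  S = (8, 10, 7) ≠ 0, so r is not a codeword (an error is present).
Step 3: locate the error. For a single error e at position i, S_ℓ = v_i·e·α_i^ℓ, so α_err = S_1/S_0.
  S_0^{−1} = 8^{−1} = 7 (mod 11), so α_err = 10·7 = 70 ≡ 4 = α_2. Error position i = 2.
  Consistency check: S_2/S_1 = 7·10 = 70 ≡ 4 = α_err ✓ (single-error assumption holds).
Step 4: error magnitude e = S_0/v_2 = S_0·∏_{j≠2}(α_2 − α_j) = 8·2 = 16 ≡ 5 (mod 11).
Step 5: correct position 2: c_2 = r_2 − e = 3 − 5 ≡ 9 (mod 11). Hence c = [10, 9, 7, 5, 1].
  Check: interpolating c through the α_i gives m(x) = 2 + 10·x (degree < 2) with m(α_i) = c_i for every i, so c is indeed a codeword.


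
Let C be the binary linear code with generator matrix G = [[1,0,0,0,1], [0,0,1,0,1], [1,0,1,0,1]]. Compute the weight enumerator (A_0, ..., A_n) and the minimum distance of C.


Weight distribution: A_0 = 1, A_1 = 3, A_2 = 3, A_3 = 1. Minimum distance d = 1.

Enumerate all 2^3 = 8 messages m ∈ F_2^3.
For each, compute codeword c = mG in F_2^5, then tally its weight.
  m = 000 → c = 00000, weight = 0.
  m = 100 → c = 10001, weight = 2.
  m = 010 → c = 00101, weight = 2.
  m = 110 → c = 10100, weight = 2.
  m = 001 → c = 10101, weight = 3.
  m = 101 → c = 00100, weight = 1.
  m = 011 → c = 10000, weight = 1.
  m = 111 → c = 00001, weight = 1.
Tally weights:
  weight 0: 1 codewords.
  weight 1: 3 codewords.
  weight 2: 3 codewords.
  weight 3: 1 codewords.
Minimum distance d = smallest w > 0 with A_w > 0 = 1.
Sanity: Σ A_w = 8 = 2^3 = 8 ✓.


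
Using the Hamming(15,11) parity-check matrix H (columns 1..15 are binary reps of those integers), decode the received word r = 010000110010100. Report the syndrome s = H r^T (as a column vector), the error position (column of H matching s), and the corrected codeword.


s = (1, 0, 1, 1)^T, error position = 11, corrected codeword c = 010000110000100

Compute s = H r^T mod 2 one row at a time:
  s_1 = 1 + 0 + 0 + 1 + 0 + 1 + 0 + 0 = 3 ≡ 1 (mod 2).
  s_2 = 0 + 0 + 0 + 1 + 0 + 1 + 0 + 0 = 2 ≡ 0 (mod 2).
  s_3 = 1 + 0 + 0 + 1 + 0 + 1 + 0 + 0 = 3 ≡ 1 (mod 2).
  s_4 = 0 + 0 + 0 + 1 + 0 + 1 + 1 + 0 = 3 ≡ 1 (mod 2).
s = (1, 0, 1, 1)^T — this equals column 11 of H (binary 1011), so error is at position 11.
Correct: flip bit 11 of r = 010000110010100 to get c = 010000110000100.


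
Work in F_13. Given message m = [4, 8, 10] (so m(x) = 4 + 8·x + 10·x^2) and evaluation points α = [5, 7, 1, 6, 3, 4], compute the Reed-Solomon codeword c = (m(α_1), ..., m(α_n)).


c = [8, 4, 9, 9, 1, 1]

Message polynomial: m(x) = 4 + 8·x + 10·x^2 (mod 13).
For each evaluation point α_i, compute m(α_i) mod 13:
  α_1 = 5: Horner steps 10 → 6 → 8, so m(5) = 8.
  α_2 = 7: Horner steps 10 → 0 → 4, so m(7) = 4.
  α_3 = 1: Horner steps 10 → 5 → 9, so m(1) = 9.
  α_4 = 6: Horner steps 10 → 3 → 9, so m(6) = 9.
  α_5 = 3: Horner steps 10 → 12 → 1, so m(3) = 1.
  α_6 = 4: Horner steps 10 → 9 → 1, so m(4) = 1.
Codeword c = [8, 4, 9, 9, 1, 1] ∈ F_13^6.


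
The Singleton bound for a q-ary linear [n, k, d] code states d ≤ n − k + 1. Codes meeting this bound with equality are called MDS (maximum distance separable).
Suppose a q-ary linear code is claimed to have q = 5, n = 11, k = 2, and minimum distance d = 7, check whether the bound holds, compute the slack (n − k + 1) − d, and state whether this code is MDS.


Singleton RHS = n − k + 1 = 10, slack = 3, bound satisfied, not MDS.

Singleton bound: d ≤ n − k + 1.
Here n = 11, k = 2, so n − k + 1 = 10.
Given d = 7, check d ≤ 10: YES.
Slack = (n − k + 1) − d = 3.
The code is NOT MDS (slack = 3 > 0).
Description: the claimed parameters are [11, 2, 7]_5; such a code would be non-MDS.


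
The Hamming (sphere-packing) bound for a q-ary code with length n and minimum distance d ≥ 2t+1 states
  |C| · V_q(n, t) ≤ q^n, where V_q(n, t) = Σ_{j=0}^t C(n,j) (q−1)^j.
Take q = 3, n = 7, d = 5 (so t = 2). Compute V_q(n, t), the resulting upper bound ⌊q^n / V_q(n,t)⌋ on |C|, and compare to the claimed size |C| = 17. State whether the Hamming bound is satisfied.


V_q(n, t) = 99, q^n = 2187, Hamming bound = 22, |C| = 17 ≤ bound (satisfied).

Step 1: Compute V_q(n, t) = Σ_{j=0}^2 C(n, j) (q−1)^j.
  j = 0: C(7,0)·(2)^0 = 1·1 = 1.
  j = 1: C(7,1)·(2)^1 = 7·2 = 14.
  j = 2: C(7,2)·(2)^2 = 21·4 = 84.
  V_q(n, t) = 1 + 14 + 84 = 99.
Step 2: q^n = 3^7 = 2187.
Step 3: Hamming bound ⌊q^n / V_q(n,t)⌋ = ⌊2187/99⌋ = 22.
Step 4: Compare |C| = 17 to 22: satisfied.
The claimed |C| lies below the Hamming bound.


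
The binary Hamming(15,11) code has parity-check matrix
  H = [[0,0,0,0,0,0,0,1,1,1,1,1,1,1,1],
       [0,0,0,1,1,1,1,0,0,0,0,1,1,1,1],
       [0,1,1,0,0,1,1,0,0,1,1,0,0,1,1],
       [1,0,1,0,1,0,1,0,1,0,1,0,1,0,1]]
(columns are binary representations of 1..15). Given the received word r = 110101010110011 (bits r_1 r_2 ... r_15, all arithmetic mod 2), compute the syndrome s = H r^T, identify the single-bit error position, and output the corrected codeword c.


s = (1, 0, 0, 1)^T, error position = 9, corrected codeword c = 110101011110011

Compute s = H r^T mod 2 one row at a time:
  s_1 = 1 + 0 + 1 + 1 + 0 + 0 + 1 + 1 = 5 ≡ 1 (mod 2).
  s_2 = 1 + 0 + 1 + 0 + 0 + 0 + 1 + 1 = 4 ≡ 0 (mod 2).
  s_3 = 1 + 0 + 1 + 0 + 1 + 1 + 1 + 1 = 6 ≡ 0 (mod 2).
  s_4 = 1 + 0 + 0 + 0 + 0 + 1 + 0 + 1 = 3 ≡ 1 (mod 2).
s = (1, 0, 0, 1)^T — this equals column 9 of H (binary 1001), so error is at position 9.
Correct: flip bit 9 of r = 110101010110011 to get c = 110101011110011.


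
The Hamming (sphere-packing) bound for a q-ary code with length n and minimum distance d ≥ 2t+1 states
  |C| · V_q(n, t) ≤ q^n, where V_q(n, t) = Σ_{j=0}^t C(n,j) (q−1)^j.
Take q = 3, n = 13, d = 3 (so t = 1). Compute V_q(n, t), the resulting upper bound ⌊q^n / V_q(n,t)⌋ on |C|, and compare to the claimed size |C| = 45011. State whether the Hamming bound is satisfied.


V_q(n, t) = 27, q^n = 1594323, Hamming bound = 59049, |C| = 45011 ≤ bound (satisfied).

Step 1: Compute V_q(n, t) = Σ_{j=0}^1 C(n, j) (q−1)^j.
  j = 0: C(13,0)·(2)^0 = 1·1 = 1.
  j = 1: C(13,1)·(2)^1 = 13·2 = 26.
  V_q(n, t) = 1 + 26 = 27.
Step 2: q^n = 3^13 = 1594323.
Step 3: Hamming bound ⌊q^n / V_q(n,t)⌋ = ⌊1594323/27⌋ = 59049.
Step 4: Compare |C| = 45011 to 59049: satisfied.
The claimed |C| lies below the Hamming bound.


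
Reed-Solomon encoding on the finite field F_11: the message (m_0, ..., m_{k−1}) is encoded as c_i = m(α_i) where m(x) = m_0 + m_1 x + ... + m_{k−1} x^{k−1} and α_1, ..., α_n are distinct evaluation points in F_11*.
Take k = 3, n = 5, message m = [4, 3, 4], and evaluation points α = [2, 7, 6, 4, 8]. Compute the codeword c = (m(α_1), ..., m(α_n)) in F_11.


c = [4, 1, 1, 3, 9]

Message polynomial: m(x) = 4 + 3·x + 4·x^2 (mod 11).
For each evaluation point α_i, compute m(α_i) mod 11:
  α_1 = 2: Horner steps 4 → 0 → 4, so m(2) = 4.
  α_2 = 7: Horner steps 4 → 9 → 1, so m(7) = 1.
  α_3 = 6: Horner steps 4 → 5 → 1, so m(6) = 1.
  α_4 = 4: Horner steps 4 → 8 → 3, so m(4) = 3.
  α_5 = 8: Horner steps 4 → 2 → 9, so m(8) = 9.
Codeword c = [4, 1, 1, 3, 9] ∈ F_11^5.


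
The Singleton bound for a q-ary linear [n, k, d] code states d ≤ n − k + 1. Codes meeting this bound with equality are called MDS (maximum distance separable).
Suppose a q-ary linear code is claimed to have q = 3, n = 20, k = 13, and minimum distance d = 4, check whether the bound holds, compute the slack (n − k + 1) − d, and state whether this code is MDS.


Singleton RHS = n − k + 1 = 8, slack = 4, bound satisfied, not MDS.

Singleton bound: d ≤ n − k + 1.
Here n = 20, k = 13, so n − k + 1 = 8.
Given d = 4, check d ≤ 8: YES.
Slack = (n − k + 1) − d = 4.
The code is NOT MDS (slack = 4 > 0).
Description: the claimed parameters are [20, 13, 4]_3; such a code would be non-MDS.


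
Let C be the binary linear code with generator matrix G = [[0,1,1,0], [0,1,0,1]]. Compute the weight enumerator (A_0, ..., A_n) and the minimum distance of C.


Weight distribution: A_0 = 1, A_2 = 3. Minimum distance d = 2.

Enumerate all 2^2 = 4 messages m ∈ F_2^2.
For each, compute codeword c = mG in F_2^4, then tally its weight.
  m = 00 → c = 0000, weight = 0.
  m = 10 → c = 0110, weight = 2.
  m = 01 → c = 0101, weight = 2.
  m = 11 → c = 0011, weight = 2.
Tally weights:
  weight 0: 1 codewords.
  weight 2: 3 codewords.
Minimum distance d = smallest w > 0 with A_w > 0 = 2.
Sanity: Σ A_w = 4 = 2^2 = 4 ✓.


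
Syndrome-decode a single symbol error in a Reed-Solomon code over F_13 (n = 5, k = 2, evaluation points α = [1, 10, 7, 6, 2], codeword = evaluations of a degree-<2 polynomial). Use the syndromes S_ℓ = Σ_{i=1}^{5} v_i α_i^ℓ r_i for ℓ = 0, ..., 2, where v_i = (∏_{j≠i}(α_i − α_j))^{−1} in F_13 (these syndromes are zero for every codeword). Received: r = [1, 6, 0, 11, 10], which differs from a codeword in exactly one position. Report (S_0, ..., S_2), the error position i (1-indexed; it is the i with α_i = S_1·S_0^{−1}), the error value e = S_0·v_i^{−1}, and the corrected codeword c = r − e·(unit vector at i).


S = (8, 3, 6), error at position 5, error magnitude e = 7, c = [1, 6, 0, 11, 3].

Step 1: column multipliers v_i = (∏_{j≠i}(α_i − α_j))^{−1} mod 13.
  i = 1 (α = 1): (1−10)(1−7)(1−6)(1−2) = (−9)·(−6)·(−5)·(−1) = 270 ≡ 10, so v_1 = 10^{−1} = 4 (mod 13).
  i = 2 (α = 10): (10−1)(10−7)(10−6)(10−2) = 9·3·4·8 = 864 ≡ 6, so v_2 = 6^{−1} = 11 (mod 13).
  i = 3 (α = 7): (7−1)(7−10)(7−6)(7−2) = 6·(−3)·1·5 = −90 ≡ 1, so v_3 = 1^{−1} = 1 (mod 13).
  i = 4 (α = 6): (6−1)(6−10)(6−7)(6−2) = 5·(−4)·(−1)·4 = 80 ≡ 2, so v_4 = 2^{−1} = 7 (mod 13).
  i = 5 (α = 2): (2−1)(2−10)(2−7)(2−6) = 1·(−8)·(−5)·(−4) = −160 ≡ 9, so v_5 = 9^{−1} = 3 (mod 13).
  v = [4, 11, 1, 7, 3].
Step 2: syndromes of r = [1, 6, 0, 11, 10] (all sums mod 13).
  S_0 = Σ v_i r_i = 4·1 + 11·6 + 1·0 + 7·11 + 3·10 = 177 ≡ 8.
  S_1 = Σ v_i α_i r_i = 4·1·1 + 11·10·6 + 1·7·0 + 7·6·11 + 3·2·10 = 1186 ≡ 3.
  α_i^2 mod 13 = [1, 9, 10, 10, 4].
  S_2 = Σ v_i α_i^2 r_i = 4·1·1 + 11·9·6 + 1·10·0 + 7·10·11 + 3·4·10 = 1488 ≡ 6.
  S = (8, 3, 6) ≠ 0, so r is not a codeword (an error is present).
Step 3: locate the error. For a single error e at position i, S_ℓ = v_i·e·α_i^ℓ, so α_err = S_1/S_0.
  S_0^{−1} = 8^{−1} = 5 (mod 13), so α_err = 3·5 = 15 ≡ 2 = α_5. Error position i = 5.
  Consistency check: S_2/S_1 = 6·9 = 54 ≡ 2 = α_err ✓ (single-error assumption holds).
Step 4: error magnitude e = S_0/v_5 = S_0·∏_{j≠5}(α_5 − α_j) = 8·9 = 72 ≡ 7 (mod 13).
Step 5: correct position 5: c_5 = r_5 − e = 10 − 7 ≡ 3 (mod 13). Hence c = [1, 6, 0, 11, 3].
  Check: interpolating c through the α_i gives m(x) = 12 + 2·x (degree < 2) with m(α_i) = c_i for every i, so c is indeed a codeword.


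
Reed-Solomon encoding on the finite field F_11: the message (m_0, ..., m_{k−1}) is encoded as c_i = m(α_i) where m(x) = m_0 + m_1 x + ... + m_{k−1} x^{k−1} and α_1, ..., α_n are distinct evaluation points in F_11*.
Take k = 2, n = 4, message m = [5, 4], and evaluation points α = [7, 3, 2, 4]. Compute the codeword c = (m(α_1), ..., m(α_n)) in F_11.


c = [0, 6, 2, 10]

Message polynomial: m(x) = 5 + 4·x (mod 11).
For each evaluation point α_i, compute m(α_i) mod 11:
  α_1 = 7: Horner steps 4 → 0, so m(7) = 0.
  α_2 = 3: Horner steps 4 → 6, so m(3) = 6.
  α_3 = 2: Horner steps 4 → 2, so m(2) = 2.
  α_4 = 4: Horner steps 4 → 10, so m(4) = 10.
Codeword c = [0, 6, 2, 10] ∈ F_11^4.


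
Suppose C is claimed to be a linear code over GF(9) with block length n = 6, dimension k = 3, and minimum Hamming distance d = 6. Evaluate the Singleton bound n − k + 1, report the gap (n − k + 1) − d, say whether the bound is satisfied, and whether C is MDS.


Singleton RHS = n − k + 1 = 4, slack = -2, bound violated (no such code; not MDS).

Singleton bound: d ≤ n − k + 1.
Here n = 6, k = 3, so n − k + 1 = 4.
Given d = 6, check d ≤ 4: NO.
Slack = (n − k + 1) − d = -2.
The slack is negative: d = 6 exceeds n − k + 1 = 4 by 2, so the Singleton bound is violated and no linear [6, 3, 6]_9 code can exist. In particular it is not MDS (MDS requires d = n − k + 1 exactly).
Description: the claimed parameters are [6, 3, 6]_9; such a code would be impossible (violates the Singleton bound).


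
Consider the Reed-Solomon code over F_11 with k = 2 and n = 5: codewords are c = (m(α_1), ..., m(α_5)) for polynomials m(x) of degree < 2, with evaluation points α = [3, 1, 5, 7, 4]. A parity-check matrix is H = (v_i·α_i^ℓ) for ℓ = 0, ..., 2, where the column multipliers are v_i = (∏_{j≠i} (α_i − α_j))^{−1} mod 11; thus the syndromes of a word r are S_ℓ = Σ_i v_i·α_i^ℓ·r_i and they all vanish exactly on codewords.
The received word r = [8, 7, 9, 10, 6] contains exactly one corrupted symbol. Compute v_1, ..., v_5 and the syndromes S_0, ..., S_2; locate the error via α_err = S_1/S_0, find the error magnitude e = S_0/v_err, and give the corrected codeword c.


S = (4, 5, 9), error at position 5, error magnitude e = 3, c = [8, 7, 9, 10, 3].

Step 1: column multipliers v_i = (∏_{j≠i}(α_i − α_j))^{−1} mod 11.
  i = 1 (α = 3): (3−1)(3−5)(3−7)(3−4) = 2·(−2)·(−4)·(−1) = −16 ≡ 6, so v_1 = 6^{−1} = 2 (mod 11).
  i = 2 (α = 1): (1−3)(1−5)(1−7)(1−4) = (−2)·(−4)·(−6)·(−3) = 144 ≡ 1, so v_2 = 1^{−1} = 1 (mod 11).
  i = 3 (α = 5): (5−3)(5−1)(5−7)(5−4) = 2·4·(−2)·1 = −16 ≡ 6, so v_3 = 6^{−1} = 2 (mod 11).
  i = 4 (α = 7): (7−3)(7−1)(7−5)(7−4) = 4·6·2·3 = 144 ≡ 1, so v_4 = 1^{−1} = 1 (mod 11).
  i = 5 (α = 4): (4−3)(4−1)(4−5)(4−7) = 1·3·(−1)·(−3) = 9 ≡ 9, so v_5 = 9^{−1} = 5 (mod 11).
  v = [2, 1, 2, 1, 5].
Step 2: syndromes of r = [8, 7, 9, 10, 6] (all sums mod 11).
  S_0 = Σ v_i r_i = 2·8 + 1·7 + 2·9 + 1·10 + 5·6 = 81 ≡ 4.
  S_1 = Σ v_i α_i r_i = 2·3·8 + 1·1·7 + 2·5·9 + 1·7·10 + 5·4·6 = 335 ≡ 5.
  α_i^2 mod 11 = [9, 1, 3, 5, 5].
  S_2 = Σ v_i α_i^2 r_i = 2·9·8 + 1·1·7 + 2·3·9 + 1·5·10 + 5·5·6 = 405 ≡ 9.
  S = (4, 5, 9) ≠ 0, so r is not a codeword (an error is present).
Step 3: locate the error. For a single error e at position i, S_ℓ = v_i·e·α_i^ℓ, so α_err = S_1/S_0.
  S_0^{−1} = 4^{−1} = 3 (mod 11), so α_err = 5·3 = 15 ≡ 4 = α_5. Error position i = 5.
  Consistency check: S_2/S_1 = 9·9 = 81 ≡ 4 = α_err ✓ (single-error assumption holds).
Step 4: error magnitude e = S_0/v_5 = S_0·∏_{j≠5}(α_5 − α_j) = 4·9 = 36 ≡ 3 (mod 11).
Step 5: correct position 5: c_5 = r_5 − e = 6 − 3 ≡ 3 (mod 11). Hence c = [8, 7, 9, 10, 3].
  Check: interpolating c through the α_i gives m(x) = 1 + 6·x (degree < 2) with m(α_i) = c_i for every i, so c is indeed a codeword.


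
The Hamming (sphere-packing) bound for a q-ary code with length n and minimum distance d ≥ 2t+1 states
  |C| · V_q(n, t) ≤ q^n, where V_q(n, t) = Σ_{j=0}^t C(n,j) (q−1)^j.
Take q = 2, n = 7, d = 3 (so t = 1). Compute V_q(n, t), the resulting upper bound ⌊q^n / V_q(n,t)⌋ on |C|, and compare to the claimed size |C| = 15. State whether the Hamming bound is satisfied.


V_q(n, t) = 8, q^n = 128, Hamming bound = 16, |C| = 15 ≤ bound (satisfied).

Step 1: Compute V_q(n, t) = Σ_{j=0}^1 C(n, j) (q−1)^j.
  j = 0: C(7,0)·(1)^0 = 1·1 = 1.
  j = 1: C(7,1)·(1)^1 = 7·1 = 7.
  V_q(n, t) = 1 + 7 = 8.
Step 2: q^n = 2^7 = 128.
Step 3: Hamming bound ⌊q^n / V_q(n,t)⌋ = ⌊128/8⌋ = 16.
Step 4: Compare |C| = 15 to 16: satisfied.
The claimed |C| lies below the Hamming bound.


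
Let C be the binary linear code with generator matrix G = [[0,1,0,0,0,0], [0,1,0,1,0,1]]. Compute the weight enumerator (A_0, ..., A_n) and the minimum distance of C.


Weight distribution: A_0 = 1, A_1 = 1, A_2 = 1, A_3 = 1. Minimum distance d = 1.

Enumerate all 2^2 = 4 messages m ∈ F_2^2.
For each, compute codeword c = mG in F_2^6, then tally its weight.
  m = 00 → c = 000000, weight = 0.
  m = 10 → c = 010000, weight = 1.
  m = 01 → c = 010101, weight = 3.
  m = 11 → c = 000101, weight = 2.
Tally weights:
  weight 0: 1 codewords.
  weight 1: 1 codewords.
  weight 2: 1 codewords.
  weight 3: 1 codewords.
Minimum distance d = smallest w > 0 with A_w > 0 = 1.
Sanity: Σ A_w = 4 = 2^2 = 4 ✓.


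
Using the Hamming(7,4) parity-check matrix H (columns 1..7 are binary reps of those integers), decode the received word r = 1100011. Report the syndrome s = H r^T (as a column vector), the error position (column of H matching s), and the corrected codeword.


s = (0, 1, 0)^T, error position = 2, corrected codeword c = 1000011

Compute s = H r^T mod 2 one row at a time:
  s_1 = 0 + 0 + 1 + 1 = 2 ≡ 0 (mod 2).
  s_2 = 1 + 0 + 1 + 1 = 3 ≡ 1 (mod 2).
  s_3 = 1 + 0 + 0 + 1 = 2 ≡ 0 (mod 2).
s = (0, 1, 0)^T — this equals column 2 of H (binary 010), so error is at position 2.
Correct: flip bit 2 of r = 1100011 to get c = 1000011.


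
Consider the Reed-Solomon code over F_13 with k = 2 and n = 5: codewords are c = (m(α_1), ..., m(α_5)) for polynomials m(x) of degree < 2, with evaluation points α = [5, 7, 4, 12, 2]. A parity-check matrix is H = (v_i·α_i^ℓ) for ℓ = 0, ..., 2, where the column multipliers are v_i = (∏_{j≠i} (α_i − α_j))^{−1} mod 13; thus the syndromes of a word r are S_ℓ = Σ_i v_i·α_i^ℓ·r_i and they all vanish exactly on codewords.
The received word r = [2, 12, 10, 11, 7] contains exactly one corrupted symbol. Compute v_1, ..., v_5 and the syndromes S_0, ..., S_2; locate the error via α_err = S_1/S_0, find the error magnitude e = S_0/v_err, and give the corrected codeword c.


S = (7, 1, 2), error at position 5, error magnitude e = 7, c = [2, 12, 10, 11, 0].

Step 1: column multipliers v_i = (∏_{j≠i}(α_i − α_j))^{−1} mod 13.
  i = 1 (α = 5): (5−7)(5−4)(5−12)(5−2) = (−2)·1·(−7)·3 = 42 ≡ 3, so v_1 = 3^{−1} = 9 (mod 13).
  i = 2 (α = 7): (7−5)(7−4)(7−12)(7−2) = 2·3·(−5)·5 = −150 ≡ 6, so v_2 = 6^{−1} = 11 (mod 13).
  i = 3 (α = 4): (4−5)(4−7)(4−12)(4−2) = (−1)·(−3)·(−8)·2 = −48 ≡ 4, so v_3 = 4^{−1} = 10 (mod 13).
  i = 4 (α = 12): (12−5)(12−7)(12−4)(12−2) = 7·5·8·10 = 2800 ≡ 5, so v_4 = 5^{−1} = 8 (mod 13).
  i = 5 (α = 2): (2−5)(2−7)(2−4)(2−12) = (−3)·(−5)·(−2)·(−10) = 300 ≡ 1, so v_5 = 1^{−1} = 1 (mod 13).
  v = [9, 11, 10, 8, 1].
Step 2: syndromes of r = [2, 12, 10, 11, 7] (all sums mod 13).
  S_0 = Σ v_i r_i = 9·2 + 11·12 + 10·10 + 8·11 + 1·7 = 345 ≡ 7.
  S_1 = Σ v_i α_i r_i = 9·5·2 + 11·7·12 + 10·4·10 + 8·12·11 + 1·2·7 = 2484 ≡ 1.
  α_i^2 mod 13 = [12, 10, 3, 1, 4].
  S_2 = Σ v_i α_i^2 r_i = 9·12·2 + 11·10·12 + 10·3·10 + 8·1·11 + 1·4·7 = 1952 ≡ 2.
  S = (7, 1, 2) ≠ 0, so r is not a codeword (an error is present).
Step 3: locate the error. For a single error e at position i, S_ℓ = v_i·e·α_i^ℓ, so α_err = S_1/S_0.
  S_0^{−1} = 7^{−1} = 2 (mod 13), so α_err = 1·2 = 2 ≡ 2 = α_5. Error position i = 5.
  Consistency check: S_2/S_1 = 2·1 = 2 ≡ 2 = α_err ✓ (single-error assumption holds).
Step 4: error magnitude e = S_0/v_5 = S_0·∏_{j≠5}(α_5 − α_j) = 7·1 = 7 ≡ 7 (mod 13).
Step 5: correct position 5: c_5 = r_5 − e = 7 − 7 ≡ 0 (mod 13). Hence c = [2, 12, 10, 11, 0].
  Check: interpolating c through the α_i gives m(x) = 3 + 5·x (degree < 2) with m(α_i) = c_i for every i, so c is indeed a codeword.


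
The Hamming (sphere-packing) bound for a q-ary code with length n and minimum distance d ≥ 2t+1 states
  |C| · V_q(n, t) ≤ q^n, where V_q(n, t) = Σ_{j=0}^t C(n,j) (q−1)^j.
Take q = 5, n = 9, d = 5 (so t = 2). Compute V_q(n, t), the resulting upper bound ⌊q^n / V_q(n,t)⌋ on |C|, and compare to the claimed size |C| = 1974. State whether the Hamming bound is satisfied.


V_q(n, t) = 613, q^n = 1953125, Hamming bound = 3186, |C| = 1974 ≤ bound (satisfied).

Step 1: Compute V_q(n, t) = Σ_{j=0}^2 C(n, j) (q−1)^j.
  j = 0: C(9,0)·(4)^0 = 1·1 = 1.
  j = 1: C(9,1)·(4)^1 = 9·4 = 36.
  j = 2: C(9,2)·(4)^2 = 36·16 = 576.
  V_q(n, t) = 1 + 36 + 576 = 613.
Step 2: q^n = 5^9 = 1953125.
Step 3: Hamming bound ⌊q^n / V_q(n,t)⌋ = ⌊1953125/613⌋ = 3186.
Step 4: Compare |C| = 1974 to 3186: satisfied.
The claimed |C| lies below the Hamming bound.


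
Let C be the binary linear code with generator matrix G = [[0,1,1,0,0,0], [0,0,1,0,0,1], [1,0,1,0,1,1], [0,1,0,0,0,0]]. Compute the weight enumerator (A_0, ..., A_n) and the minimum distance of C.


Weight distribution: A_0 = 1, A_1 = 3, A_2 = 4, A_3 = 4, A_4 = 3, A_5 = 1. Minimum distance d = 1.

Enumerate all 2^4 = 16 messages m ∈ F_2^4.
For each, compute codeword c = mG in F_2^6, then tally its weight.
  m = 0000 → c = 000000, weight = 0.
  m = 1000 → c = 011000, weight = 2.
  m = 0100 → c = 001001, weight = 2.
  m = 1100 → c = 010001, weight = 2.
  m = 0010 → c = 101011, weight = 4.
  m = 1010 → c = 110011, weight = 4.
  m = 0110 → c = 100010, weight = 2.
  m = 1110 → c = 111010, weight = 4.
  m = 0001 → c = 010000, weight = 1.
  m = 1001 → c = 001000, weight = 1.
  m = 0101 → c = 011001, weight = 3.
  m = 1101 → c = 000001, weight = 1.
  m = 0011 → c = 111011, weight = 5.
  m = 1011 → c = 100011, weight = 3.
  m = 0111 → c = 110010, weight = 3.
  m = 1111 → c = 101010, weight = 3.
Tally weights:
  weight 0: 1 codewords.
  weight 1: 3 codewords.
  weight 2: 4 codewords.
  weight 3: 4 codewords.
  weight 4: 3 codewords.
  weight 5: 1 codewords.
Minimum distance d = smallest w > 0 with A_w > 0 = 1.
Sanity: Σ A_w = 16 = 2^4 = 16 ✓.


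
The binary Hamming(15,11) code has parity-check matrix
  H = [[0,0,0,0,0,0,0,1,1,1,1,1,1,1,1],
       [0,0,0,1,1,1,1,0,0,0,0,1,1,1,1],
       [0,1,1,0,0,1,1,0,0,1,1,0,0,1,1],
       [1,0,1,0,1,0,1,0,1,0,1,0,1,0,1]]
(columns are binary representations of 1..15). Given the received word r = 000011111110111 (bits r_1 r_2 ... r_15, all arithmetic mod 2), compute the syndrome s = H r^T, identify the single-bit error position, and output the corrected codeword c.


s = (1, 0, 0, 0)^T, error position = 8, corrected codeword c = 000011101110111

Compute s = H r^T mod 2 one row at a time:
  s_1 = 1 + 1 + 1 + 1 + 0 + 1 + 1 + 1 = 7 ≡ 1 (mod 2).
  s_2 = 0 + 1 + 1 + 1 + 0 + 1 + 1 + 1 = 6 ≡ 0 (mod 2).
  s_3 = 0 + 0 + 1 + 1 + 1 + 1 + 1 + 1 = 6 ≡ 0 (mod 2).
  s_4 = 0 + 0 + 1 + 1 + 1 + 1 + 1 + 1 = 6 ≡ 0 (mod 2).
s = (1, 0, 0, 0)^T — this equals column 8 of H (binary 1000), so error is at position 8.
Correct: flip bit 8 of r = 000011111110111 to get c = 000011101110111.


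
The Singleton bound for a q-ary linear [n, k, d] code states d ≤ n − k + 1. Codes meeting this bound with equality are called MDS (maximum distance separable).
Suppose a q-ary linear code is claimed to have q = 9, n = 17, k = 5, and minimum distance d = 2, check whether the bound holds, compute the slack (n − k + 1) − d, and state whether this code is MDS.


Singleton RHS = n − k + 1 = 13, slack = 11, bound satisfied, not MDS.

Singleton bound: d ≤ n − k + 1.
Here n = 17, k = 5, so n − k + 1 = 13.
Given d = 2, check d ≤ 13: YES.
Slack = (n − k + 1) − d = 11.
The code is NOT MDS (slack = 11 > 0).
Description: the claimed parameters are [17, 5, 2]_9; such a code would be non-MDS.


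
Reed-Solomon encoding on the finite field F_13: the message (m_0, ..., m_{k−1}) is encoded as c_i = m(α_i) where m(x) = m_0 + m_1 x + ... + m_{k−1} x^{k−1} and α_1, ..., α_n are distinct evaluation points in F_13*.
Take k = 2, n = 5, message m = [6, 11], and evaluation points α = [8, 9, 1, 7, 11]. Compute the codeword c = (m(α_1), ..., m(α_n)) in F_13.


c = [3, 1, 4, 5, 10]

Message polynomial: m(x) = 6 + 11·x (mod 13).
For each evaluation point α_i, compute m(α_i) mod 13:
  α_1 = 8: Horner steps 11 → 3, so m(8) = 3.
  α_2 = 9: Horner steps 11 → 1, so m(9) = 1.
  α_3 = 1: Horner steps 11 → 4, so m(1) = 4.
  α_4 = 7: Horner steps 11 → 5, so m(7) = 5.
  α_5 = 11: Horner steps 11 → 10, so m(11) = 10.
Codeword c = [3, 1, 4, 5, 10] ∈ F_13^5.


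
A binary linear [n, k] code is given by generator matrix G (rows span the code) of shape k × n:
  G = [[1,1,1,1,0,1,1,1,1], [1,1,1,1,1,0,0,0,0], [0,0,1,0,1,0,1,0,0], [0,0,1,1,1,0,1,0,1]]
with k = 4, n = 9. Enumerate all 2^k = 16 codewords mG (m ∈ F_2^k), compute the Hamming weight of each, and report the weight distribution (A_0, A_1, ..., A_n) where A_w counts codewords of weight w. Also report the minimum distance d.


Weight distribution: A_0 = 1, A_2 = 1, A_3 = 1, A_4 = 4, A_5 = 6, A_6 = 1, A_7 = 1, A_8 = 1. Minimum distance d = 2.

Enumerate all 2^4 = 16 messages m ∈ F_2^4.
For each, compute codeword c = mG in F_2^9, then tally its weight.
  m = 0000 → c = 000000000, weight = 0.
  m = 1000 → c = 111101111, weight = 8.
  m = 0100 → c = 111110000, weight = 5.
  m = 1100 → c = 000011111, weight = 5.
  m = 0010 → c = 001010100, weight = 3.
  m = 1010 → c = 110111011, weight = 7.
  m = 0110 → c = 110100100, weight = 4.
  m = 1110 → c = 001001011, weight = 4.
  m = 0001 → c = 001110101, weight = 5.
  m = 1001 → c = 110011010, weight = 5.
  m = 0101 → c = 110000101, weight = 4.
  m = 1101 → c = 001101010, weight = 4.
  m = 0011 → c = 000100001, weight = 2.
  m = 1011 → c = 111001110, weight = 6.
  m = 0111 → c = 111010001, weight = 5.
  m = 1111 → c = 000111110, weight = 5.
Tally weights:
  weight 0: 1 codewords.
  weight 2: 1 codewords.
  weight 3: 1 codewords.
  weight 4: 4 codewords.
  weight 5: 6 codewords.
  weight 6: 1 codewords.
  weight 7: 1 codewords.
  weight 8: 1 codewords.
Minimum distance d = smallest w > 0 with A_w > 0 = 2.
Sanity: Σ A_w = 16 = 2^4 = 16 ✓.


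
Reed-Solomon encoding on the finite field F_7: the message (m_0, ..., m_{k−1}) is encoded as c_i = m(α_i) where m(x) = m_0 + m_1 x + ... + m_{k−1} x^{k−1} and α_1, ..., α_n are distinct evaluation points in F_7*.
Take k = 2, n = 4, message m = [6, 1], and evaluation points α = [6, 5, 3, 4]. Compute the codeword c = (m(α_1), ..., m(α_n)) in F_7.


c = [5, 4, 2, 3]

Message polynomial: m(x) = 6 + 1·x (mod 7).
For each evaluation point α_i, compute m(α_i) mod 7:
  α_1 = 6: Horner steps 1 → 5, so m(6) = 5.
  α_2 = 5: Horner steps 1 → 4, so m(5) = 4.
  α_3 = 3: Horner steps 1 → 2, so m(3) = 2.
  α_4 = 4: Horner steps 1 → 3, so m(4) = 3.
Codeword c = [5, 4, 2, 3] ∈ F_7^4.


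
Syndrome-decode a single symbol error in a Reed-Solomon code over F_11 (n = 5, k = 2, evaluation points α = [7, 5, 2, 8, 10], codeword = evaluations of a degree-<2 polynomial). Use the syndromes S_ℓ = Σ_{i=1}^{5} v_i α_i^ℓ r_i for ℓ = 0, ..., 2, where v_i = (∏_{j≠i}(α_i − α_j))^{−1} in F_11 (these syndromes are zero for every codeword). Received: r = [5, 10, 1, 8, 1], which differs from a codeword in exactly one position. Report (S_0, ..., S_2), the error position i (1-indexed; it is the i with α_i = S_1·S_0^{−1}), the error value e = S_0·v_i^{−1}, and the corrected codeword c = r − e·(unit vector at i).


S = (1, 10, 1), error at position 5, error magnitude e = 9, c = [5, 10, 1, 8, 3].

Step 1: column multipliers v_i = (∏_{j≠i}(α_i − α_j))^{−1} mod 11.
  i = 1 (α = 7): (7−5)(7−2)(7−8)(7−10) = 2·5·(−1)·(−3) = 30 ≡ 8, so v_1 = 8^{−1} = 7 (mod 11).
  i = 2 (α = 5): (5−7)(5−2)(5−8)(5−10) = (−2)·3·(−3)·(−5) = −90 ≡ 9, so v_2 = 9^{−1} = 5 (mod 11).
  i = 3 (α = 2): (2−7)(2−5)(2−8)(2−10) = (−5)·(−3)·(−6)·(−8) = 720 ≡ 5, so v_3 = 5^{−1} = 9 (mod 11).
  i = 4 (α = 8): (8−7)(8−5)(8−2)(8−10) = 1·3·6·(−2) = −36 ≡ 8, so v_4 = 8^{−1} = 7 (mod 11).
  i = 5 (α = 10): (10−7)(10−5)(10−2)(10−8) = 3·5·8·2 = 240 ≡ 9, so v_5 = 9^{−1} = 5 (mod 11).
  v = [7, 5, 9, 7, 5].
Step 2: syndromes of r = [5, 10, 1, 8, 1] (all sums mod 11).
  S_0 = Σ v_i r_i = 7·5 + 5·10 + 9·1 + 7·8 + 5·1 = 155 ≡ 1.
  S_1 = Σ v_i α_i r_i = 7·7·5 + 5·5·10 + 9·2·1 + 7·8·8 + 5·10·1 = 1011 ≡ 10.
  α_i^2 mod 11 = [5, 3, 4, 9, 1].
  S_2 = Σ v_i α_i^2 r_i = 7·5·5 + 5·3·10 + 9·4·1 + 7·9·8 + 5·1·1 = 870 ≡ 1.
  S = (1, 10, 1) ≠ 0, so r is not a codeword (an error is present).
Step 3: locate the error. For a single error e at position i, S_ℓ = v_i·e·α_i^ℓ, so α_err = S_1/S_0.
  S_0^{−1} = 1^{−1} = 1 (mod 11), so α_err = 10·1 = 10 ≡ 10 = α_5. Error position i = 5.
  Consistency check: S_2/S_1 = 1·10 = 10 ≡ 10 = α_err ✓ (single-error assumption holds).
Step 4: error magnitude e = S_0/v_5 = S_0·∏_{j≠5}(α_5 − α_j) = 1·9 = 9 ≡ 9 (mod 11).
Step 5: correct position 5: c_5 = r_5 − e = 1 − 9 ≡ 3 (mod 11). Hence c = [5, 10, 1, 8, 3].
  Check: interpolating c through the α_i gives m(x) = 6 + 3·x (degree < 2) with m(α_i) = c_i for every i, so c is indeed a codeword.


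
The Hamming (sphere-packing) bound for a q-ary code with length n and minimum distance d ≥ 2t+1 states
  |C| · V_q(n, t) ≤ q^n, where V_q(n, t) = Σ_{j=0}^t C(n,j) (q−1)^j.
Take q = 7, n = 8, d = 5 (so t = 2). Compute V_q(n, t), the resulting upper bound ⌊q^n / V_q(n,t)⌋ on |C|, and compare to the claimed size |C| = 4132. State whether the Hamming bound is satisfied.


V_q(n, t) = 1057, q^n = 5764801, Hamming bound = 5453, |C| = 4132 ≤ bound (satisfied).

Step 1: Compute V_q(n, t) = Σ_{j=0}^2 C(n, j) (q−1)^j.
  j = 0: C(8,0)·(6)^0 = 1·1 = 1.
  j = 1: C(8,1)·(6)^1 = 8·6 = 48.
  j = 2: C(8,2)·(6)^2 = 28·36 = 1008.
  V_q(n, t) = 1 + 48 + 1008 = 1057.
Step 2: q^n = 7^8 = 5764801.
Step 3: Hamming bound ⌊q^n / V_q(n,t)⌋ = ⌊5764801/1057⌋ = 5453.
Step 4: Compare |C| = 4132 to 5453: satisfied.
The claimed |C| lies below the Hamming bound.


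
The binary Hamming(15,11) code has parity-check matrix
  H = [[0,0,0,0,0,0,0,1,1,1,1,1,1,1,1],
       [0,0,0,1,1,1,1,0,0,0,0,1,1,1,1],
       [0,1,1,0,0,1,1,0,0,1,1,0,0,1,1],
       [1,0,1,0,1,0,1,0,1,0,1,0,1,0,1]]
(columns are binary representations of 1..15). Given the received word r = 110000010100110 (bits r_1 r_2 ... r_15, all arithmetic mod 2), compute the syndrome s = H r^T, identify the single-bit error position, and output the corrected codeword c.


s = (0, 0, 1, 0)^T, error position = 2, corrected codeword c = 100000010100110

Compute s = H r^T mod 2 one row at a time:
  s_1 = 1 + 0 + 1 + 0 + 0 + 1 + 1 + 0 = 4 ≡ 0 (mod 2).
  s_2 = 0 + 0 + 0 + 0 + 0 + 1 + 1 + 0 = 2 ≡ 0 (mod 2).
  s_3 = 1 + 0 + 0 + 0 + 1 + 0 + 1 + 0 = 3 ≡ 1 (mod 2).
  s_4 = 1 + 0 + 0 + 0 + 0 + 0 + 1 + 0 = 2 ≡ 0 (mod 2).
s = (0, 0, 1, 0)^T — this equals column 2 of H (binary 0010), so error is at position 2.
Correct: flip bit 2 of r = 110000010100110 to get c = 100000010100110.


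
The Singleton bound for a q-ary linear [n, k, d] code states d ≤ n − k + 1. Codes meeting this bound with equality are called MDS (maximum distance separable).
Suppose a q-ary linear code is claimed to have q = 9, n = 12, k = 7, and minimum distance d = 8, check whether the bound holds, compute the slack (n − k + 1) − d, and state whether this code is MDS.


Singleton RHS = n − k + 1 = 6, slack = -2, bound violated (no such code; not MDS).

Singleton bound: d ≤ n − k + 1.
Here n = 12, k = 7, so n − k + 1 = 6.
Given d = 8, check d ≤ 6: NO.
Slack = (n − k + 1) − d = -2.
The slack is negative: d = 8 exceeds n − k + 1 = 6 by 2, so the Singleton bound is violated and no linear [12, 7, 8]_9 code can exist. In particular it is not MDS (MDS requires d = n − k + 1 exactly).
Description: the claimed parameters are [12, 7, 8]_9; such a code would be impossible (violates the Singleton bound).


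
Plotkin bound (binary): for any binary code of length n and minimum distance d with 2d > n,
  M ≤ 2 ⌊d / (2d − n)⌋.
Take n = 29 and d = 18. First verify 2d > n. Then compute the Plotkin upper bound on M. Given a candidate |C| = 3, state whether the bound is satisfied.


Plotkin bound M ≤ 4; given |C| = 3 ≤ bound (satisfied).

Check applicability: 2d = 36, n = 29.
2d − n = 7 > 0, so Plotkin applies.
Compute d/(2d−n) = 18/7 ≈ 2.5714.
⌊d/(2d−n)⌋ = 2.
Plotkin bound: M ≤ 2·2 = 4.
Given |C| = 3, check: satisfied.
This |C| is below the Plotkin bound.


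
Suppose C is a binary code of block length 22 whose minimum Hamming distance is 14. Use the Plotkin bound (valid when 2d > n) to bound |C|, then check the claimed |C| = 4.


Plotkin bound M ≤ 4; given |C| = 4 ≤ bound (satisfied).

Check applicability: 2d = 28, n = 22.
2d − n = 6 > 0, so Plotkin applies.
Compute d/(2d−n) = 14/6 ≈ 2.3333.
⌊d/(2d−n)⌋ = 2.
Plotkin bound: M ≤ 2·2 = 4.
Given |C| = 4, check: satisfied.
This |C| is at the Plotkin bound.


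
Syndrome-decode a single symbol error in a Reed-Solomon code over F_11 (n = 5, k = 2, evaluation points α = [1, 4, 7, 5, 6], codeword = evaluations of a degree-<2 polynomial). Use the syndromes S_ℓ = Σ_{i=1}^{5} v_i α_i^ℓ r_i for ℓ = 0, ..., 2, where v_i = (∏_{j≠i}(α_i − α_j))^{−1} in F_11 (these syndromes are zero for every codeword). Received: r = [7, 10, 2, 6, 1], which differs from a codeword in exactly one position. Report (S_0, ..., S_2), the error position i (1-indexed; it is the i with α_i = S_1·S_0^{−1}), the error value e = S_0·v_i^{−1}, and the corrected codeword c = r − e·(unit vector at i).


S = (9, 1, 5), error at position 4, error magnitude e = 6, c = [7, 10, 2, 0, 1].

Step 1: column multipliers v_i = (∏_{j≠i}(α_i − α_j))^{−1} mod 11.
  i = 1 (α = 1): (1−4)(1−7)(1−5)(1−6) = (−3)·(−6)·(−4)·(−5) = 360 ≡ 8, so v_1 = 8^{−1} = 7 (mod 11).
  i = 2 (α = 4): (4−1)(4−7)(4−5)(4−6) = 3·(−3)·(−1)·(−2) = −18 ≡ 4, so v_2 = 4^{−1} = 3 (mod 11).
  i = 3 (α = 7): (7−1)(7−4)(7−5)(7−6) = 6·3·2·1 = 36 ≡ 3, so v_3 = 3^{−1} = 4 (mod 11).
  i = 4 (α = 5): (5−1)(5−4)(5−7)(5−6) = 4·1·(−2)·(−1) = 8 ≡ 8, so v_4 = 8^{−1} = 7 (mod 11).
  i = 5 (α = 6): (6−1)(6−4)(6−7)(6−5) = 5·2·(−1)·1 = −10 ≡ 1, so v_5 = 1^{−1} = 1 (mod 11).
  v = [7, 3, 4, 7, 1].
Step 2: syndromes of r = [7, 10, 2, 6, 1] (all sums mod 11).
  S_0 = Σ v_i r_i = 7·7 + 3·10 + 4·2 + 7·6 + 1·1 = 130 ≡ 9.
  S_1 = Σ v_i α_i r_i = 7·1·7 + 3·4·10 + 4·7·2 + 7·5·6 + 1·6·1 = 441 ≡ 1.
  α_i^2 mod 11 = [1, 5, 5, 3, 3].
  S_2 = Σ v_i α_i^2 r_i = 7·1·7 + 3·5·10 + 4·5·2 + 7·3·6 + 1·3·1 = 368 ≡ 5.
  S = (9, 1, 5) ≠ 0, so r is not a codeword (an error is present).
Step 3: locate the error. For a single error e at position i, S_ℓ = v_i·e·α_i^ℓ, so α_err = S_1/S_0.
  S_0^{−1} = 9^{−1} = 5 (mod 11), so α_err = 1·5 = 5 ≡ 5 = α_4. Error position i = 4.
  Consistency check: S_2/S_1 = 5·1 = 5 ≡ 5 = α_err ✓ (single-error assumption holds).
Step 4: error magnitude e = S_0/v_4 = S_0·∏_{j≠4}(α_4 − α_j) = 9·8 = 72 ≡ 6 (mod 11).
Step 5: correct position 4: c_4 = r_4 − e = 6 − 6 ≡ 0 (mod 11). Hence c = [7, 10, 2, 0, 1].
  Check: interpolating c through the α_i gives m(x) = 6 + 1·x (degree < 2) with m(α_i) = c_i for every i, so c is indeed a codeword.


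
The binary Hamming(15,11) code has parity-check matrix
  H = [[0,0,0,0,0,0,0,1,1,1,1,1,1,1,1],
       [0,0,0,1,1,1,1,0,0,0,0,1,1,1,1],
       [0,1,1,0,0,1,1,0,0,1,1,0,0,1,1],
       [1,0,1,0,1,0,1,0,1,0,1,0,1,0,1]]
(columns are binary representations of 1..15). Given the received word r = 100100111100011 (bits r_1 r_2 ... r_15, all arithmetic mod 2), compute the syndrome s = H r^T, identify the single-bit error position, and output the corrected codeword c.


s = (1, 0, 0, 0)^T, error position = 8, corrected codeword c = 100100101100011

Compute s = H r^T mod 2 one row at a time:
  s_1 = 1 + 1 + 1 + 0 + 0 + 0 + 1 + 1 = 5 ≡ 1 (mod 2).
  s_2 = 1 + 0 + 0 + 1 + 0 + 0 + 1 + 1 = 4 ≡ 0 (mod 2).
  s_3 = 0 + 0 + 0 + 1 + 1 + 0 + 1 + 1 = 4 ≡ 0 (mod 2).
  s_4 = 1 + 0 + 0 + 1 + 1 + 0 + 0 + 1 = 4 ≡ 0 (mod 2).
s = (1, 0, 0, 0)^T — this equals column 8 of H (binary 1000), so error is at position 8.
Correct: flip bit 8 of r = 100100111100011 to get c = 100100101100011.


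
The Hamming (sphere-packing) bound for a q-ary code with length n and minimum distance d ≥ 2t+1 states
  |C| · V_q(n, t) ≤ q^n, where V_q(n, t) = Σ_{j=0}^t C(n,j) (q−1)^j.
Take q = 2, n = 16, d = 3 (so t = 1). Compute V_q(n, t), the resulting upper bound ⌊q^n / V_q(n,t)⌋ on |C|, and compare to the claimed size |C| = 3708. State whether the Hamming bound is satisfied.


V_q(n, t) = 17, q^n = 65536, Hamming bound = 3855, |C| = 3708 ≤ bound (satisfied).

Step 1: Compute V_q(n, t) = Σ_{j=0}^1 C(n, j) (q−1)^j.
  j = 0: C(16,0)·(1)^0 = 1·1 = 1.
  j = 1: C(16,1)·(1)^1 = 16·1 = 16.
  V_q(n, t) = 1 + 16 = 17.
Step 2: q^n = 2^16 = 65536.
Step 3: Hamming bound ⌊q^n / V_q(n,t)⌋ = ⌊65536/17⌋ = 3855.
Step 4: Compare |C| = 3708 to 3855: satisfied.
The claimed |C| lies below the Hamming bound.


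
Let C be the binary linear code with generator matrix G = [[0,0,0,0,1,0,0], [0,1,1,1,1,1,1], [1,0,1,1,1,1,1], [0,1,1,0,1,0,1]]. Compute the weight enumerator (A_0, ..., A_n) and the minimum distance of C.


Weight distribution: A_0 = 1, A_1 = 1, A_2 = 2, A_3 = 4, A_4 = 3, A_5 = 3, A_6 = 2. Minimum distance d = 1.

Enumerate all 2^4 = 16 messages m ∈ F_2^4.
For each, compute codeword c = mG in F_2^7, then tally its weight.
  m = 0000 → c = 0000000, weight = 0.
  m = 1000 → c = 0000100, weight = 1.
  m = 0100 → c = 0111111, weight = 6.
  m = 1100 → c = 0111011, weight = 5.
  m = 0010 → c = 1011111, weight = 6.
  m = 1010 → c = 1011011, weight = 5.
  m = 0110 → c = 1100000, weight = 2.
  m = 1110 → c = 1100100, weight = 3.
  m = 0001 → c = 0110101, weight = 4.
  m = 1001 → c = 0110001, weight = 3.
  m = 0101 → c = 0001010, weight = 2.
  m = 1101 → c = 0001110, weight = 3.
  m = 0011 → c = 1101010, weight = 4.
  m = 1011 → c = 1101110, weight = 5.
  m = 0111 → c = 1010101, weight = 4.
  m = 1111 → c = 1010001, weight = 3.
Tally weights:
  weight 0: 1 codewords.
  weight 1: 1 codewords.
  weight 2: 2 codewords.
  weight 3: 4 codewords.
  weight 4: 3 codewords.
  weight 5: 3 codewords.
  weight 6: 2 codewords.
Minimum distance d = smallest w > 0 with A_w > 0 = 1.
Sanity: Σ A_w = 16 = 2^4 = 16 ✓.
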